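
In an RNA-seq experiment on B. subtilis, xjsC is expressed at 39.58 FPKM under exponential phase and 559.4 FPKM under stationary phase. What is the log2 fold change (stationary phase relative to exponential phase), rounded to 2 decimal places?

3.82

Fold change = 559.4 / 39.58 = 14.1334
log2(14.1334) = 3.821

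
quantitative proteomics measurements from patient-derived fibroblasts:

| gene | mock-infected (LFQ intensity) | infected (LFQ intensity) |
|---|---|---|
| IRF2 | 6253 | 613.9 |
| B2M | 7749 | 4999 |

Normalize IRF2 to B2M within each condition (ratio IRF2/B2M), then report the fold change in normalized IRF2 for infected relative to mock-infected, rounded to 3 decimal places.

0.152

IRF2/B2M (mock-infected) = 6253 / 7749 = 0.80694
IRF2/B2M (infected) = 613.9 / 4999 = 0.1228
Fold change = 0.1228 / 0.80694 = 0.1522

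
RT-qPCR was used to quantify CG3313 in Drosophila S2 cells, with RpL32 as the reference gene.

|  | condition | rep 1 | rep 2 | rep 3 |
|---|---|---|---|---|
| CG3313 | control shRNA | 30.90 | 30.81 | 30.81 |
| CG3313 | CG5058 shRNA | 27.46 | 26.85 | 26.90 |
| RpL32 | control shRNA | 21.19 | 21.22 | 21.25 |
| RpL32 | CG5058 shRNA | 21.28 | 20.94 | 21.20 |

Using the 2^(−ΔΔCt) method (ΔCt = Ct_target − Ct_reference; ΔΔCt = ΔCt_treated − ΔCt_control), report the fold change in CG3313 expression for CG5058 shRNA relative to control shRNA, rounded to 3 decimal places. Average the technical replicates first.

12.906

Mean Ct: CG3313 control shRNA 30.840; CG3313 CG5058 shRNA 27.070; RpL32 control shRNA 21.220; RpL32 CG5058 shRNA 21.140
ΔCt(control shRNA) = 30.840 − 21.220 = 9.620
ΔCt(CG5058 shRNA) = 27.070 − 21.140 = 5.930
ΔΔCt = 5.930 − 9.620 = -3.690
Fold change = 2^(−(-3.690)) = 2^3.690 = 12.9063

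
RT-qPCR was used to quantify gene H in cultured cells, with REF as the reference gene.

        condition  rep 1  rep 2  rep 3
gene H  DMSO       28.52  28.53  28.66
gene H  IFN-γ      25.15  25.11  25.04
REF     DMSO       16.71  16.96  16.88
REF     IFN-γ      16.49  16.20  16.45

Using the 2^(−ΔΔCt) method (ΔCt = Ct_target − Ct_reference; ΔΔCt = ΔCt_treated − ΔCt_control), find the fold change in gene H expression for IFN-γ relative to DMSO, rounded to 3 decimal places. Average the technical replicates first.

Mean Ct: gene H DMSO 28.570; gene H IFN-γ 25.100; REF DMSO 16.850; REF IFN-γ 16.380
ΔCt(DMSO) = 28.570 − 16.850 = 11.720
ΔCt(IFN-γ) = 25.100 − 16.380 = 8.720
ΔΔCt = 8.720 − 11.720 = -3.000
Fold change = 2^(−(-3.000)) = 2^3.000 = 8.0000

8.000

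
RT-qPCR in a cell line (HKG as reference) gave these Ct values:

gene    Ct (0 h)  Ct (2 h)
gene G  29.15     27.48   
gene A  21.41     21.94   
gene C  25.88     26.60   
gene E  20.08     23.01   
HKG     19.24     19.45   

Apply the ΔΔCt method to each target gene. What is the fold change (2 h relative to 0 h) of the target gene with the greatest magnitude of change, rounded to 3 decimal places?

gene G: ΔΔCt = (27.48−19.45) − (29.15−19.24) = 8.03 − 9.91 = -1.88; fold change = 2^1.88 = 3.681
gene A: ΔΔCt = (21.94−19.45) − (21.41−19.24) = 2.49 − 2.17 = 0.32; fold change = 2^-0.32 = 0.801
gene C: ΔΔCt = (26.60−19.45) − (25.88−19.24) = 7.15 − 6.64 = 0.51; fold change = 2^-0.51 = 0.702
gene E: ΔΔCt = (23.01−19.45) − (20.08−19.24) = 3.56 − 0.84 = 2.72; fold change = 2^-2.72 = 0.152
gene E has the largest |ΔΔCt| = 2.72.

0.152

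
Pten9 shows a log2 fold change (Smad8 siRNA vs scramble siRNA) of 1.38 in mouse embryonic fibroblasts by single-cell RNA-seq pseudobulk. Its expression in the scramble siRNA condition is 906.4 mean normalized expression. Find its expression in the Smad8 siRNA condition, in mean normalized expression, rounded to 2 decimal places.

Fold change = 2^(1.38) = 2.6027
Smad8 siRNA expression = 906.4 × 2.6027 = 2359.07

2359.07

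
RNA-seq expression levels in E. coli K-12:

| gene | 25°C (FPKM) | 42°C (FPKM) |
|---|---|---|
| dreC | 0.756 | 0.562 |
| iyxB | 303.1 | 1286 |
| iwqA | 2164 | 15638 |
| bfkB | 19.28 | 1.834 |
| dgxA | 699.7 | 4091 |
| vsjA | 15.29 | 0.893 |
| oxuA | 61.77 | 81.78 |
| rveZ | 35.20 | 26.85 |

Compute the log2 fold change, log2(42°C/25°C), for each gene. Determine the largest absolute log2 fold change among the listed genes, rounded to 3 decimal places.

4.098

log2(0.562/0.756) = -0.428  (dreC)
log2(1286/303.1) = 2.085  (iyxB)
log2(15638/2164) = 2.853  (iwqA)
log2(1.834/19.28) = -3.394  (bfkB)
log2(4091/699.7) = 2.548  (dgxA)
log2(0.893/15.29) = -4.098  (vsjA)
log2(81.78/61.77) = 0.405  (oxuA)
log2(26.85/35.20) = -0.391  (rveZ)
The largest magnitude belongs to vsjA.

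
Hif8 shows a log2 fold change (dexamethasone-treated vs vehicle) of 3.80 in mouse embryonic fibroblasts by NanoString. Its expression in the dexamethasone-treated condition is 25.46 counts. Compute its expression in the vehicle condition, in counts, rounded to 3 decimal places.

Fold change = 2^(3.80) = 13.9288
vehicle expression = 25.46 / 13.9288 = 1.828

1.828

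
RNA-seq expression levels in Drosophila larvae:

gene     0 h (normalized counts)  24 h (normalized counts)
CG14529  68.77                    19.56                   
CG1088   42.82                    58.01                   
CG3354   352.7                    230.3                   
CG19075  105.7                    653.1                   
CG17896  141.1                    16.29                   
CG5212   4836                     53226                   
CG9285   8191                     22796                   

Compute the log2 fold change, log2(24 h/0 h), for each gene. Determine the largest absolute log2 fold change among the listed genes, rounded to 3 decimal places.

log2(19.56/68.77) = -1.814  (CG14529)
log2(58.01/42.82) = 0.438  (CG1088)
log2(230.3/352.7) = -0.615  (CG3354)
log2(653.1/105.7) = 2.627  (CG19075)
log2(16.29/141.1) = -3.115  (CG17896)
log2(53226/4836) = 3.460  (CG5212)
log2(22796/8191) = 1.477  (CG9285)
The largest magnitude belongs to CG5212.

3.460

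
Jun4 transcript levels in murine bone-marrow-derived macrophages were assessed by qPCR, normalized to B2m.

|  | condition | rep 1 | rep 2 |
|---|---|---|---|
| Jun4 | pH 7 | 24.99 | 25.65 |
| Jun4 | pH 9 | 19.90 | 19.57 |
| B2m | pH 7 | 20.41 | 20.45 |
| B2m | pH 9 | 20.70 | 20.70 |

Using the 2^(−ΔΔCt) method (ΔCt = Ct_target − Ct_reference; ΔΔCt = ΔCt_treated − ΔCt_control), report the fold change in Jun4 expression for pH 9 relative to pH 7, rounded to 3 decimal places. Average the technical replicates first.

Mean Ct: Jun4 pH 7 25.320; Jun4 pH 9 19.735; B2m pH 7 20.430; B2m pH 9 20.700
ΔCt(pH 7) = 25.320 − 20.430 = 4.890
ΔCt(pH 9) = 19.735 − 20.700 = -0.965
ΔΔCt = -0.965 − 4.890 = -5.855
Fold change = 2^(−(-5.855)) = 2^5.855 = 57.8803

57.880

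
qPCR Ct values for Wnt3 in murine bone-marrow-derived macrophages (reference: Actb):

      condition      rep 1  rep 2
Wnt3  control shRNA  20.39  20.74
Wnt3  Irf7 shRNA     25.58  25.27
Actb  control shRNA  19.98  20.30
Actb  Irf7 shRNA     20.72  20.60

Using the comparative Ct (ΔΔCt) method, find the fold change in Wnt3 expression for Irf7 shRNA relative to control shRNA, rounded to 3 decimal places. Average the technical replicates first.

Mean Ct: Wnt3 control shRNA 20.565; Wnt3 Irf7 shRNA 25.425; Actb control shRNA 20.140; Actb Irf7 shRNA 20.660
ΔCt(control shRNA) = 20.565 − 20.140 = 0.425
ΔCt(Irf7 shRNA) = 25.425 − 20.660 = 4.765
ΔΔCt = 4.765 − 0.425 = 4.340
Fold change = 2^(−4.340) = 0.0494

0.049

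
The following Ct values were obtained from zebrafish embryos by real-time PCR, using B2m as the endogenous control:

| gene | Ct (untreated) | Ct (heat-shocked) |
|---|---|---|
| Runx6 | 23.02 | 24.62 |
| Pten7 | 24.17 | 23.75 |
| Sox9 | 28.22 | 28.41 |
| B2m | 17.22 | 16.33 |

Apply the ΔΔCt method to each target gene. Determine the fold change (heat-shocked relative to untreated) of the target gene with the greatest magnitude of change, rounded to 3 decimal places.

Runx6: ΔΔCt = (24.62−16.33) − (23.02−17.22) = 8.29 − 5.80 = 2.49; fold change = 2^-2.49 = 0.178
Pten7: ΔΔCt = (23.75−16.33) − (24.17−17.22) = 7.42 − 6.95 = 0.47; fold change = 2^-0.47 = 0.722
Sox9: ΔΔCt = (28.41−16.33) − (28.22−17.22) = 12.08 − 11.00 = 1.08; fold change = 2^-1.08 = 0.473
Runx6 has the largest |ΔΔCt| = 2.49.

0.178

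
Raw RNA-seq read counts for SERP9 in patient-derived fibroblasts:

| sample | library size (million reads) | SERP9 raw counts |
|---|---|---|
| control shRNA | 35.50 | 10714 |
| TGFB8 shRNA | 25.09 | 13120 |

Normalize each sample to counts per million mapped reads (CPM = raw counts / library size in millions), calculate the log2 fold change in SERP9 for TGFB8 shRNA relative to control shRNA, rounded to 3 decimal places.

CPM(control shRNA) = 10714 / 35.50 = 301.8028
CPM(TGFB8 shRNA) = 13120 / 25.09 = 522.9175
Fold change = 522.9175 / 301.8028 = 1.73265
log2(1.73265) = 0.7930

0.793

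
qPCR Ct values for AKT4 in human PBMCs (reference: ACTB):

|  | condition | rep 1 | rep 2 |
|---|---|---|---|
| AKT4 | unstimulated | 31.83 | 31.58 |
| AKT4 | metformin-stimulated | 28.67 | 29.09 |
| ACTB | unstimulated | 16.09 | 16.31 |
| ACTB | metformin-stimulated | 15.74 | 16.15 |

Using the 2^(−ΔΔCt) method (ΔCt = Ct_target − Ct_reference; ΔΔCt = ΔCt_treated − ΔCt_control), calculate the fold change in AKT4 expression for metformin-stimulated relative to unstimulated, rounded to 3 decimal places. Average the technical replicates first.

5.938

Mean Ct: AKT4 unstimulated 31.705; AKT4 metformin-stimulated 28.880; ACTB unstimulated 16.200; ACTB metformin-stimulated 15.945
ΔCt(unstimulated) = 31.705 − 16.200 = 15.505
ΔCt(metformin-stimulated) = 28.880 − 15.945 = 12.935
ΔΔCt = 12.935 − 15.505 = -2.570
Fold change = 2^(−(-2.570)) = 2^2.570 = 5.9381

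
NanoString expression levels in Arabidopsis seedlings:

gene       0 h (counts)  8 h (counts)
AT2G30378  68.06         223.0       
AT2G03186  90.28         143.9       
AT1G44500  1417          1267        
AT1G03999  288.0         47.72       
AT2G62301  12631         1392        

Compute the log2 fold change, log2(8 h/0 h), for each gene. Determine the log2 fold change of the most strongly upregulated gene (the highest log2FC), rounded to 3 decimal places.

1.712

log2(223.0/68.06) = 1.712  (AT2G30378)
log2(143.9/90.28) = 0.673  (AT2G03186)
log2(1267/1417) = -0.161  (AT1G44500)
log2(47.72/288.0) = -2.593  (AT1G03999)
log2(1392/12631) = -3.182  (AT2G62301)
AT2G30378 is most strongly upregulated.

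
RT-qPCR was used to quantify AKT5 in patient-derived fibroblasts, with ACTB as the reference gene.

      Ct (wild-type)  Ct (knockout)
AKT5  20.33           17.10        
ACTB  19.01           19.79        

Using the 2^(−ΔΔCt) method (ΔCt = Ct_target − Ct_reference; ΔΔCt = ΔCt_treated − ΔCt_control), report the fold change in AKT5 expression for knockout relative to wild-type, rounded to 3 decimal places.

ΔCt(wild-type) = 20.330 − 19.010 = 1.320
ΔCt(knockout) = 17.100 − 19.790 = -2.690
ΔΔCt = -2.690 − 1.320 = -4.010
Fold change = 2^(−(-4.010)) = 2^4.010 = 16.1113

16.111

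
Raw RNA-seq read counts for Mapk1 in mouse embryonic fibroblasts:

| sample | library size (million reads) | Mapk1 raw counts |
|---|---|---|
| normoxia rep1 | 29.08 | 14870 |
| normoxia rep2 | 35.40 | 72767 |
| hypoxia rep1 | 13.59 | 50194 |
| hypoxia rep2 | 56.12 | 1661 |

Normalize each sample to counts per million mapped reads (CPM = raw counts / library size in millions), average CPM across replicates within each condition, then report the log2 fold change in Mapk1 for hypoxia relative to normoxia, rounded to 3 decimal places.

0.536

CPM(normoxia rep1) = 14870 / 29.08 = 511.3480
CPM(normoxia rep2) = 72767 / 35.40 = 2055.5650
CPM(hypoxia rep1) = 50194 / 13.59 = 3693.4511
CPM(hypoxia rep2) = 1661 / 56.12 = 29.5973
mean CPM(normoxia) = 1283.4565; mean CPM(hypoxia) = 1861.5242
Fold change = 1861.5242 / 1283.4565 = 1.45040
log2(1.45040) = 0.5364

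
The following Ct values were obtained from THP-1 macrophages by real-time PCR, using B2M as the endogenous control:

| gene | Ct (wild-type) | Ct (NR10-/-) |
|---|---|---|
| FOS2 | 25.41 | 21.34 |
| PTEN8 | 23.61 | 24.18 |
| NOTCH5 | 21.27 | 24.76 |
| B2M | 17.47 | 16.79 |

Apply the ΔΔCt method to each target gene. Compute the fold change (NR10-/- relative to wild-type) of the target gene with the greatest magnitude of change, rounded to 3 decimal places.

FOS2: ΔΔCt = (21.34−16.79) − (25.41−17.47) = 4.55 − 7.94 = -3.39; fold change = 2^3.39 = 10.483
PTEN8: ΔΔCt = (24.18−16.79) − (23.61−17.47) = 7.39 − 6.14 = 1.25; fold change = 2^-1.25 = 0.420
NOTCH5: ΔΔCt = (24.76−16.79) − (21.27−17.47) = 7.97 − 3.80 = 4.17; fold change = 2^-4.17 = 0.056
NOTCH5 has the largest |ΔΔCt| = 4.17.

0.056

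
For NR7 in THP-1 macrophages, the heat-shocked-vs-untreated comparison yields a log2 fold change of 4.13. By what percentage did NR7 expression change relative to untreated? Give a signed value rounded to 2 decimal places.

1650.87%

Fold change = 2^(4.13) = 17.5087
Percent change = (FC − 1) × 100% = (17.5087 − 1) × 100 = 1650.87%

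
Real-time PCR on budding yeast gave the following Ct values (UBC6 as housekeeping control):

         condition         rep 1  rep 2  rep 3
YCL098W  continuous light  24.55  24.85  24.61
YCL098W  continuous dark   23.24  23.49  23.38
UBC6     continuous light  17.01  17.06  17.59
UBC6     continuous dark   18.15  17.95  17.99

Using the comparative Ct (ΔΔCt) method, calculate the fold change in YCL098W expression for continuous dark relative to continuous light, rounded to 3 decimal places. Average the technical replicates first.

4.317

Mean Ct: YCL098W continuous light 24.670; YCL098W continuous dark 23.370; UBC6 continuous light 17.220; UBC6 continuous dark 18.030
ΔCt(continuous light) = 24.670 − 17.220 = 7.450
ΔCt(continuous dark) = 23.370 − 18.030 = 5.340
ΔΔCt = 5.340 − 7.450 = -2.110
Fold change = 2^(−(-2.110)) = 2^2.110 = 4.3169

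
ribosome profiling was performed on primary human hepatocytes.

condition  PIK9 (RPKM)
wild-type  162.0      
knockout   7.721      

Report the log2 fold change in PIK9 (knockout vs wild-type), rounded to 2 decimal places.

Fold change = 7.721 / 162.0 = 0.0477
log2(0.0477) = -4.391

-4.39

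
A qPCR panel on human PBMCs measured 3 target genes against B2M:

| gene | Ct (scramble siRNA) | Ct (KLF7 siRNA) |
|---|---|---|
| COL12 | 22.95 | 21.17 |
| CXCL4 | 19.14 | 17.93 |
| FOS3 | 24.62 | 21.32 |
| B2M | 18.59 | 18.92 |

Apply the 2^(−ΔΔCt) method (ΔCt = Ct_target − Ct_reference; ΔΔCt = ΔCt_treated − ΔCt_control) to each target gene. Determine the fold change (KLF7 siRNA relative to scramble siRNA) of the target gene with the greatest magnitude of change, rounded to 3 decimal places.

COL12: ΔΔCt = (21.17−18.92) − (22.95−18.59) = 2.25 − 4.36 = -2.11; fold change = 2^2.11 = 4.317
CXCL4: ΔΔCt = (17.93−18.92) − (19.14−18.59) = -0.99 − 0.55 = -1.54; fold change = 2^1.54 = 2.908
FOS3: ΔΔCt = (21.32−18.92) − (24.62−18.59) = 2.40 − 6.03 = -3.63; fold change = 2^3.63 = 12.381
FOS3 has the largest |ΔΔCt| = 3.63.

12.381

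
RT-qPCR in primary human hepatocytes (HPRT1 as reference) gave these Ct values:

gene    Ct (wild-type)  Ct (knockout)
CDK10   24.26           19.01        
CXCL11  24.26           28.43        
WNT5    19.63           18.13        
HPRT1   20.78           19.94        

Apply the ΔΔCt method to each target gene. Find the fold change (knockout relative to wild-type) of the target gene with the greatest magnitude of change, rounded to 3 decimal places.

0.031

CDK10: ΔΔCt = (19.01−19.94) − (24.26−20.78) = -0.93 − 3.48 = -4.41; fold change = 2^4.41 = 21.259
CXCL11: ΔΔCt = (28.43−19.94) − (24.26−20.78) = 8.49 − 3.48 = 5.01; fold change = 2^-5.01 = 0.031
WNT5: ΔΔCt = (18.13−19.94) − (19.63−20.78) = -1.81 − (-1.15) = -0.66; fold change = 2^0.66 = 1.580
CXCL11 has the largest |ΔΔCt| = 5.01.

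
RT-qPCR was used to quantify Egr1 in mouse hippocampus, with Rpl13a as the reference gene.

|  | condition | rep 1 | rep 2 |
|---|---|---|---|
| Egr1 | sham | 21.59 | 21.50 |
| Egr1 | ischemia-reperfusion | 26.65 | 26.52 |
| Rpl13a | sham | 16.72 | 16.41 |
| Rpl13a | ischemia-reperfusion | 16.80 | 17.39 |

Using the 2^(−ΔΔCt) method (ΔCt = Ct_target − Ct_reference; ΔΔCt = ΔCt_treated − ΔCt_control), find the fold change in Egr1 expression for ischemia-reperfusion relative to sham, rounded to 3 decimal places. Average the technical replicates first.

Mean Ct: Egr1 sham 21.545; Egr1 ischemia-reperfusion 26.585; Rpl13a sham 16.565; Rpl13a ischemia-reperfusion 17.095
ΔCt(sham) = 21.545 − 16.565 = 4.980
ΔCt(ischemia-reperfusion) = 26.585 − 17.095 = 9.490
ΔΔCt = 9.490 − 4.980 = 4.510
Fold change = 2^(−4.510) = 0.0439

0.044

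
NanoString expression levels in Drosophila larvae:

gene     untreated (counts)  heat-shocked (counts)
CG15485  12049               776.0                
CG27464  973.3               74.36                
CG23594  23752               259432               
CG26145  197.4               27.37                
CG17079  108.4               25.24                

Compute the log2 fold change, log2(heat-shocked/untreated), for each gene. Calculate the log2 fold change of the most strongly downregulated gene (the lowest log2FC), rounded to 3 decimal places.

log2(776.0/12049) = -3.957  (CG15485)
log2(74.36/973.3) = -3.710  (CG27464)
log2(259432/23752) = 3.449  (CG23594)
log2(27.37/197.4) = -2.850  (CG26145)
log2(25.24/108.4) = -2.103  (CG17079)
CG15485 is most strongly downregulated.

-3.957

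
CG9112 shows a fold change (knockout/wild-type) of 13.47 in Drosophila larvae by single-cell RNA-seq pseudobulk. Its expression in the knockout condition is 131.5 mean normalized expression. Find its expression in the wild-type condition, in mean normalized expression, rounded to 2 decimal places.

9.76

wild-type expression = 131.5 / 13.47 = 9.76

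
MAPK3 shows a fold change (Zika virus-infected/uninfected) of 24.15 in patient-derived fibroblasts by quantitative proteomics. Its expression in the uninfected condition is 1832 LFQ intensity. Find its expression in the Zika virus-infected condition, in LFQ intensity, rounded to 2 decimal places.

44242.80

Zika virus-infected expression = 1832 × 24.15 = 44242.80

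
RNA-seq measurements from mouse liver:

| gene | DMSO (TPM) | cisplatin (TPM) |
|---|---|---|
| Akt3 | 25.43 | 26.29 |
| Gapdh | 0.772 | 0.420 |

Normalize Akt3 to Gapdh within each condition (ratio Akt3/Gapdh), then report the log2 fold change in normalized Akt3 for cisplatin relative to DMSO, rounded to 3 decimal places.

0.926

Akt3/Gapdh (DMSO) = 25.43 / 0.772 = 32.94
Akt3/Gapdh (cisplatin) = 26.29 / 0.420 = 62.595
Fold change = 62.595 / 32.94 = 1.9003
log2(1.9003) = 0.9262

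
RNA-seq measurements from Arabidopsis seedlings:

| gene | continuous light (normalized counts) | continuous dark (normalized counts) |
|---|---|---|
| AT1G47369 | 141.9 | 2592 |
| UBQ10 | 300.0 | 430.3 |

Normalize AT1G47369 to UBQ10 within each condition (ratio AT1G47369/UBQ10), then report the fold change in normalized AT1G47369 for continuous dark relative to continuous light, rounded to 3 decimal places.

AT1G47369/UBQ10 (continuous light) = 141.9 / 300.0 = 0.473
AT1G47369/UBQ10 (continuous dark) = 2592 / 430.3 = 6.0237
Fold change = 6.0237 / 0.473 = 12.7351

12.735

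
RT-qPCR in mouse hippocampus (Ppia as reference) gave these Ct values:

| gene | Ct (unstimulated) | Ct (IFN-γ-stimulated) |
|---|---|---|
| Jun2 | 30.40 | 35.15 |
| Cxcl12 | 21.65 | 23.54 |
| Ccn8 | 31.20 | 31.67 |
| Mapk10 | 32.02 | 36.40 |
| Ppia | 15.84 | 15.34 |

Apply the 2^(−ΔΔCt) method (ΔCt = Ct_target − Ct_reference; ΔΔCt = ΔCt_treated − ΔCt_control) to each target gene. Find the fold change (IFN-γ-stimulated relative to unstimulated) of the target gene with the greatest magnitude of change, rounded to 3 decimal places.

Jun2: ΔΔCt = (35.15−15.34) − (30.40−15.84) = 19.81 − 14.56 = 5.25; fold change = 2^-5.25 = 0.026
Cxcl12: ΔΔCt = (23.54−15.34) − (21.65−15.84) = 8.20 − 5.81 = 2.39; fold change = 2^-2.39 = 0.191
Ccn8: ΔΔCt = (31.67−15.34) − (31.20−15.84) = 16.33 − 15.36 = 0.97; fold change = 2^-0.97 = 0.511
Mapk10: ΔΔCt = (36.40−15.34) − (32.02−15.84) = 21.06 − 16.18 = 4.88; fold change = 2^-4.88 = 0.034
Jun2 has the largest |ΔΔCt| = 5.25.

0.026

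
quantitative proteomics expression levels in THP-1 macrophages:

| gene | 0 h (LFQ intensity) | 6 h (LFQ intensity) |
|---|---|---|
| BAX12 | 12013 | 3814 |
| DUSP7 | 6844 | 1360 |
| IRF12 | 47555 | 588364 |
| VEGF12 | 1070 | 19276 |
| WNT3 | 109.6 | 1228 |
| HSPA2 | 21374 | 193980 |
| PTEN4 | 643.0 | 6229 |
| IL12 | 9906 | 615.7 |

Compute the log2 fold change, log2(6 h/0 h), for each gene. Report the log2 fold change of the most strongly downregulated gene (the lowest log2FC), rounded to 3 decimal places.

log2(3814/12013) = -1.655  (BAX12)
log2(1360/6844) = -2.331  (DUSP7)
log2(588364/47555) = 3.629  (IRF12)
log2(19276/1070) = 4.171  (VEGF12)
log2(1228/109.6) = 3.486  (WNT3)
log2(193980/21374) = 3.182  (HSPA2)
log2(6229/643.0) = 3.276  (PTEN4)
log2(615.7/9906) = -4.008  (IL12)
IL12 is most strongly downregulated.

-4.008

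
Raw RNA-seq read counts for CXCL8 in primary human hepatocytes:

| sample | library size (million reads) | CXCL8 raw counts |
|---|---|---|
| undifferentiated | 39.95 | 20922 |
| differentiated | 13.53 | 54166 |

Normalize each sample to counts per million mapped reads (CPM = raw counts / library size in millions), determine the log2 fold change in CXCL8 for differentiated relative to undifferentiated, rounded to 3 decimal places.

CPM(undifferentiated) = 20922 / 39.95 = 523.7046
CPM(differentiated) = 54166 / 13.53 = 4003.3999
Fold change = 4003.3999 / 523.7046 = 7.64439
log2(7.64439) = 2.9344

2.934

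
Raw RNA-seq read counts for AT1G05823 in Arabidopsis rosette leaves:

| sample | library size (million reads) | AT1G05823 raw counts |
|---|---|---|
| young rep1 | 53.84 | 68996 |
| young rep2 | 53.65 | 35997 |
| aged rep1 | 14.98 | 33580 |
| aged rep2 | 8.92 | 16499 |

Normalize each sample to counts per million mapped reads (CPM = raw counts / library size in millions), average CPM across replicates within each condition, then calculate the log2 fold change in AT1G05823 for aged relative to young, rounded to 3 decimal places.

CPM(young rep1) = 68996 / 53.84 = 1281.5007
CPM(young rep2) = 35997 / 53.65 = 670.9599
CPM(aged rep1) = 33580 / 14.98 = 2241.6555
CPM(aged rep2) = 16499 / 8.92 = 1849.6637
mean CPM(young) = 976.2303; mean CPM(aged) = 2045.6596
Fold change = 2045.6596 / 976.2303 = 2.09547
log2(2.09547) = 1.0673

1.067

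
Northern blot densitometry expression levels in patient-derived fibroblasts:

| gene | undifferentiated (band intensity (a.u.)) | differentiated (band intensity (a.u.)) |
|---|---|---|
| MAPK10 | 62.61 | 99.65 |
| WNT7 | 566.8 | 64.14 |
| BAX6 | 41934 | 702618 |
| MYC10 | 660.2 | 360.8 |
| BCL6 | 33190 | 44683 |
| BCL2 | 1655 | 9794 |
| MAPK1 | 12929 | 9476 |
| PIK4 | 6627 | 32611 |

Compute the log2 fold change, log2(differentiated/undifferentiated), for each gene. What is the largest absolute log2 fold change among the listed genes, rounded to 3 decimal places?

log2(99.65/62.61) = 0.670  (MAPK10)
log2(64.14/566.8) = -3.144  (WNT7)
log2(702618/41934) = 4.067  (BAX6)
log2(360.8/660.2) = -0.872  (MYC10)
log2(44683/33190) = 0.429  (BCL6)
log2(9794/1655) = 2.565  (BCL2)
log2(9476/12929) = -0.448  (MAPK1)
log2(32611/6627) = 2.299  (PIK4)
The largest magnitude belongs to BAX6.

4.067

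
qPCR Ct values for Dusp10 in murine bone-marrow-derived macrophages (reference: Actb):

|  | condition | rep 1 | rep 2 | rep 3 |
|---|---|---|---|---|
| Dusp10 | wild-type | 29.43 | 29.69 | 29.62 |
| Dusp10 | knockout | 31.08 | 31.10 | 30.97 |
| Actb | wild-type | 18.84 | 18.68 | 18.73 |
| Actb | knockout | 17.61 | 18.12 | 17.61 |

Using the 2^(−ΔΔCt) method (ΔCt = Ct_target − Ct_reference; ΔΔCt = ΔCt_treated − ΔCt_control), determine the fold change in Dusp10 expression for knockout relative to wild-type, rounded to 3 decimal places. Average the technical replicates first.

Mean Ct: Dusp10 wild-type 29.580; Dusp10 knockout 31.050; Actb wild-type 18.750; Actb knockout 17.780
ΔCt(wild-type) = 29.580 − 18.750 = 10.830
ΔCt(knockout) = 31.050 − 17.780 = 13.270
ΔΔCt = 13.270 − 10.830 = 2.440
Fold change = 2^(−2.440) = 0.1843

0.184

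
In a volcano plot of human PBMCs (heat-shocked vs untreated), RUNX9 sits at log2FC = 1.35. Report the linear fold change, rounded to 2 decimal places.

2.55

Fold change = 2^(1.35) = 2.549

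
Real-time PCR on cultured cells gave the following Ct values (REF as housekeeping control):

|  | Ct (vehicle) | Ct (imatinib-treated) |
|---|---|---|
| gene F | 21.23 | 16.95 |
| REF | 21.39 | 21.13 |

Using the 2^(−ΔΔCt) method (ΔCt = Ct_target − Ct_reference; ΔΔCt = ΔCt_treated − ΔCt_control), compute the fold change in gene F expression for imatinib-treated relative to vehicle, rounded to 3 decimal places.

16.223

ΔCt(vehicle) = 21.230 − 21.390 = -0.160
ΔCt(imatinib-treated) = 16.950 − 21.130 = -4.180
ΔΔCt = -4.180 − (-0.160) = -4.020
Fold change = 2^(−(-4.020)) = 2^4.020 = 16.2234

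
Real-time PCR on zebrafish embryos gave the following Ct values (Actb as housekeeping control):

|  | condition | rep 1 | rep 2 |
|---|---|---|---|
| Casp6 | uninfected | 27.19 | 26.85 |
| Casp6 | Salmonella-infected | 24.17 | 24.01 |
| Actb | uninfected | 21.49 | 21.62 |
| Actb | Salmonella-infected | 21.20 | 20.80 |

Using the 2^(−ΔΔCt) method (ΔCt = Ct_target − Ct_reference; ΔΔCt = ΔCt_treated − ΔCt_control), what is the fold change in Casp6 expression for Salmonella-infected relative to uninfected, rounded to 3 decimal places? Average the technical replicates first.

5.187

Mean Ct: Casp6 uninfected 27.020; Casp6 Salmonella-infected 24.090; Actb uninfected 21.555; Actb Salmonella-infected 21.000
ΔCt(uninfected) = 27.020 − 21.555 = 5.465
ΔCt(Salmonella-infected) = 24.090 − 21.000 = 3.090
ΔΔCt = 3.090 − 5.465 = -2.375
Fold change = 2^(−(-2.375)) = 2^2.375 = 5.1874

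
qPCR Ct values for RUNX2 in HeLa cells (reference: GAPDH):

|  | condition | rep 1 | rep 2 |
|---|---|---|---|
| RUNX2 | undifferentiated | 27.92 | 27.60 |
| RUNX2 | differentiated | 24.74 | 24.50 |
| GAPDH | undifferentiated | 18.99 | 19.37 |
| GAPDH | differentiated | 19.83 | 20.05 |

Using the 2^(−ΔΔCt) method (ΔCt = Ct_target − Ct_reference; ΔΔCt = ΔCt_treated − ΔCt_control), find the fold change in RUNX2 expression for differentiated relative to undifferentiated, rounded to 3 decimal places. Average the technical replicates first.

14.929

Mean Ct: RUNX2 undifferentiated 27.760; RUNX2 differentiated 24.620; GAPDH undifferentiated 19.180; GAPDH differentiated 19.940
ΔCt(undifferentiated) = 27.760 − 19.180 = 8.580
ΔCt(differentiated) = 24.620 − 19.940 = 4.680
ΔΔCt = 4.680 − 8.580 = -3.900
Fold change = 2^(−(-3.900)) = 2^3.900 = 14.9285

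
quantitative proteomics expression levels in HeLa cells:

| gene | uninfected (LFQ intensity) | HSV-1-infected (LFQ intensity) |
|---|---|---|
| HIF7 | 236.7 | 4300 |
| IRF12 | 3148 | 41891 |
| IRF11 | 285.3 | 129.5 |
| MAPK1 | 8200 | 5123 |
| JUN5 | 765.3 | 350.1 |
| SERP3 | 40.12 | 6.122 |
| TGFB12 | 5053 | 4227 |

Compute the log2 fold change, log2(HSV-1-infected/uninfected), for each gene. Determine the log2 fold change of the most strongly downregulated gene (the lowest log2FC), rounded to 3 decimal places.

log2(4300/236.7) = 4.183  (HIF7)
log2(41891/3148) = 3.734  (IRF12)
log2(129.5/285.3) = -1.140  (IRF11)
log2(5123/8200) = -0.679  (MAPK1)
log2(350.1/765.3) = -1.128  (JUN5)
log2(6.122/40.12) = -2.712  (SERP3)
log2(4227/5053) = -0.258  (TGFB12)
SERP3 is most strongly downregulated.

-2.712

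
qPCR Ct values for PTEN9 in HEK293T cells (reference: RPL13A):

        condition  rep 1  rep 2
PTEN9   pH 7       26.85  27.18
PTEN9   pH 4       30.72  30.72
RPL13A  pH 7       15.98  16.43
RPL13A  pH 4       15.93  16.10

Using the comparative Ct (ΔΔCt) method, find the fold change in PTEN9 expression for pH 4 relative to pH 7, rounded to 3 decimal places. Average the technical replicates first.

0.067

Mean Ct: PTEN9 pH 7 27.015; PTEN9 pH 4 30.720; RPL13A pH 7 16.205; RPL13A pH 4 16.015
ΔCt(pH 7) = 27.015 − 16.205 = 10.810
ΔCt(pH 4) = 30.720 − 16.015 = 14.705
ΔΔCt = 14.705 − 10.810 = 3.895
Fold change = 2^(−3.895) = 0.0672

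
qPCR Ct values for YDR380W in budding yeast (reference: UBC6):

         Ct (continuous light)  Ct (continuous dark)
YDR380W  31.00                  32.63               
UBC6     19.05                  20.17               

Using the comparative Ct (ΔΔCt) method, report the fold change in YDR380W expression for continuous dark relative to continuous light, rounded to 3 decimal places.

0.702

ΔCt(continuous light) = 31.000 − 19.050 = 11.950
ΔCt(continuous dark) = 32.630 − 20.170 = 12.460
ΔΔCt = 12.460 − 11.950 = 0.510
Fold change = 2^(−0.510) = 0.7022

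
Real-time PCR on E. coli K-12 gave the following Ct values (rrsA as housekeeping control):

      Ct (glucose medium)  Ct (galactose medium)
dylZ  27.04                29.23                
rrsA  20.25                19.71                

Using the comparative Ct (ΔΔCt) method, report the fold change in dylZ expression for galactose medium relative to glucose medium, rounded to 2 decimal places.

0.15

ΔCt(glucose medium) = 27.040 − 20.250 = 6.790
ΔCt(galactose medium) = 29.230 − 19.710 = 9.520
ΔΔCt = 9.520 − 6.790 = 2.730
Fold change = 2^(−2.730) = 0.151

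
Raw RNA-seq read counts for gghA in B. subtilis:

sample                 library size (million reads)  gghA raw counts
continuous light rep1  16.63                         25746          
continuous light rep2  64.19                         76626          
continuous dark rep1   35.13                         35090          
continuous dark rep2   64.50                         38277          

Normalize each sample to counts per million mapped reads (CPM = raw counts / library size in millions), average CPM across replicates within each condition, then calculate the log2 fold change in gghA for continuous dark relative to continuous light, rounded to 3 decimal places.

-0.784

CPM(continuous light rep1) = 25746 / 16.63 = 1548.1660
CPM(continuous light rep2) = 76626 / 64.19 = 1193.7373
CPM(continuous dark rep1) = 35090 / 35.13 = 998.8614
CPM(continuous dark rep2) = 38277 / 64.50 = 593.4419
mean CPM(continuous light) = 1370.9517; mean CPM(continuous dark) = 796.1516
Fold change = 796.1516 / 1370.9517 = 0.58073
log2(0.58073) = -0.7841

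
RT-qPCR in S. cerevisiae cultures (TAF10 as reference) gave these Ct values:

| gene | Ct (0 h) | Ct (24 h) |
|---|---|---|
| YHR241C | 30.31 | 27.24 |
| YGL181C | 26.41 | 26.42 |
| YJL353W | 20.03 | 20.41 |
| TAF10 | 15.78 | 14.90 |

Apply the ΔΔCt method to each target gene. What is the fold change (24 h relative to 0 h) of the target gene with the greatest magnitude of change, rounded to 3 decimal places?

4.563

YHR241C: ΔΔCt = (27.24−14.90) − (30.31−15.78) = 12.34 − 14.53 = -2.19; fold change = 2^2.19 = 4.563
YGL181C: ΔΔCt = (26.42−14.90) − (26.41−15.78) = 11.52 − 10.63 = 0.89; fold change = 2^-0.89 = 0.540
YJL353W: ΔΔCt = (20.41−14.90) − (20.03−15.78) = 5.51 − 4.25 = 1.26; fold change = 2^-1.26 = 0.418
YHR241C has the largest |ΔΔCt| = 2.19.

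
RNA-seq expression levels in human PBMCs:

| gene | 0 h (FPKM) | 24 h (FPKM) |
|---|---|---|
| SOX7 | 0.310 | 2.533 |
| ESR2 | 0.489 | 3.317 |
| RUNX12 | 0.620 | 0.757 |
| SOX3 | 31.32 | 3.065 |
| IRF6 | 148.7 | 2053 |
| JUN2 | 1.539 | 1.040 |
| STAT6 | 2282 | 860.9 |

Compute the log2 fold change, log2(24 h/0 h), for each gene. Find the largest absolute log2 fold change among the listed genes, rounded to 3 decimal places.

3.787

log2(2.533/0.310) = 3.031  (SOX7)
log2(3.317/0.489) = 2.762  (ESR2)
log2(0.757/0.620) = 0.288  (RUNX12)
log2(3.065/31.32) = -3.353  (SOX3)
log2(2053/148.7) = 3.787  (IRF6)
log2(1.040/1.539) = -0.565  (JUN2)
log2(860.9/2282) = -1.406  (STAT6)
The largest magnitude belongs to IRF6.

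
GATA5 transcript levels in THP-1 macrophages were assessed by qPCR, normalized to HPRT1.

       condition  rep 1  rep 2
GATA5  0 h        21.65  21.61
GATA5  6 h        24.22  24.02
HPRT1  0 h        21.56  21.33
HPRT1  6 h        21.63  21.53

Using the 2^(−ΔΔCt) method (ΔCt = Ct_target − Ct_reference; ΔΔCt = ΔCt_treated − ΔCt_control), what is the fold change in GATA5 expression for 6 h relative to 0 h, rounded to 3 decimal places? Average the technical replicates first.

Mean Ct: GATA5 0 h 21.630; GATA5 6 h 24.120; HPRT1 0 h 21.445; HPRT1 6 h 21.580
ΔCt(0 h) = 21.630 − 21.445 = 0.185
ΔCt(6 h) = 24.120 − 21.580 = 2.540
ΔΔCt = 2.540 − 0.185 = 2.355
Fold change = 2^(−2.355) = 0.1955

0.195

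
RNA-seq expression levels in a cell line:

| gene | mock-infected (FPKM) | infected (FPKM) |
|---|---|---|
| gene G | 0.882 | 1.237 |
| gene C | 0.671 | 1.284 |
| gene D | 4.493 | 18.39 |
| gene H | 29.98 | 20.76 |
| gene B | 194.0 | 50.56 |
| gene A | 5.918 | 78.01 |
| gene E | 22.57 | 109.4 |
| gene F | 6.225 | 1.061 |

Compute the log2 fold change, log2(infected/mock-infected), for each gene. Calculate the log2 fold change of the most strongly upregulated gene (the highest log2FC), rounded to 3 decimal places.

3.720

log2(1.237/0.882) = 0.488  (gene G)
log2(1.284/0.671) = 0.936  (gene C)
log2(18.39/4.493) = 2.033  (gene D)
log2(20.76/29.98) = -0.530  (gene H)
log2(50.56/194.0) = -1.940  (gene B)
log2(78.01/5.918) = 3.720  (gene A)
log2(109.4/22.57) = 2.277  (gene E)
log2(1.061/6.225) = -2.553  (gene F)
gene A is most strongly upregulated.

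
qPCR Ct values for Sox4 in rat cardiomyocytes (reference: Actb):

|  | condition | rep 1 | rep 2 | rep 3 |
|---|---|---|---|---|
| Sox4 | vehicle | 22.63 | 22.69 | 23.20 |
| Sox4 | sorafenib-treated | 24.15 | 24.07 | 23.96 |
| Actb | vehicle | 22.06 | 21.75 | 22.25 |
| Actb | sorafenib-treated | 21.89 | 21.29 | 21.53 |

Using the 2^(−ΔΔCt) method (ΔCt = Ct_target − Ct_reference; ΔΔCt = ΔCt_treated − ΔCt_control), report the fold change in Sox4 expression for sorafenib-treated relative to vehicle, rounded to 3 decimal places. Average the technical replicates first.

Mean Ct: Sox4 vehicle 22.840; Sox4 sorafenib-treated 24.060; Actb vehicle 22.020; Actb sorafenib-treated 21.570
ΔCt(vehicle) = 22.840 − 22.020 = 0.820
ΔCt(sorafenib-treated) = 24.060 − 21.570 = 2.490
ΔΔCt = 2.490 − 0.820 = 1.670
Fold change = 2^(−1.670) = 0.3143

0.314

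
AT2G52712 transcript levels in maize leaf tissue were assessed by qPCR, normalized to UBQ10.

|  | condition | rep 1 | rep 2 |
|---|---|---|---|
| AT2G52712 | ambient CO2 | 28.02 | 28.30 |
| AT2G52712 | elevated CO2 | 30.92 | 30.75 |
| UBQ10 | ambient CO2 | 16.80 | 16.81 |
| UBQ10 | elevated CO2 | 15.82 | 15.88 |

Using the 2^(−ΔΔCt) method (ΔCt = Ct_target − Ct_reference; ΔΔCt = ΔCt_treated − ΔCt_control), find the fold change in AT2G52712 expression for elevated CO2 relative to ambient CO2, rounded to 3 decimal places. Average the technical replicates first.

0.081

Mean Ct: AT2G52712 ambient CO2 28.160; AT2G52712 elevated CO2 30.835; UBQ10 ambient CO2 16.805; UBQ10 elevated CO2 15.850
ΔCt(ambient CO2) = 28.160 − 16.805 = 11.355
ΔCt(elevated CO2) = 30.835 − 15.850 = 14.985
ΔΔCt = 14.985 − 11.355 = 3.630
Fold change = 2^(−3.630) = 0.0808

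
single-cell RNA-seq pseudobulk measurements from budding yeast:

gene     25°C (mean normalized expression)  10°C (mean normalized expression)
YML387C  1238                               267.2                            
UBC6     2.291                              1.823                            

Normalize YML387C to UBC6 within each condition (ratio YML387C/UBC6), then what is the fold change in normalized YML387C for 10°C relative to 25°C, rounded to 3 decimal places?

0.271

YML387C/UBC6 (25°C) = 1238 / 2.291 = 540.38
YML387C/UBC6 (10°C) = 267.2 / 1.823 = 146.57
Fold change = 146.57 / 540.38 = 0.2712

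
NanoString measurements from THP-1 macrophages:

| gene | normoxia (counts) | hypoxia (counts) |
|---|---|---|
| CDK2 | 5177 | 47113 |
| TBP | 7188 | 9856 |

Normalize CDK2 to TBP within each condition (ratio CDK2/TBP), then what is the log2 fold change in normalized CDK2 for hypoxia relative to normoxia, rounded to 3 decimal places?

2.731

CDK2/TBP (normoxia) = 5177 / 7188 = 0.72023
CDK2/TBP (hypoxia) = 47113 / 9856 = 4.7801
Fold change = 4.7801 / 0.72023 = 6.6370
log2(6.6370) = 2.7305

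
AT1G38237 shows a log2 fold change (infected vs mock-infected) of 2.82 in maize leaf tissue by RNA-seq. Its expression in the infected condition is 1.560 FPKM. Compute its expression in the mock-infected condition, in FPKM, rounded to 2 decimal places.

0.22

Fold change = 2^(2.82) = 7.0616
mock-infected expression = 1.560 / 7.0616 = 0.22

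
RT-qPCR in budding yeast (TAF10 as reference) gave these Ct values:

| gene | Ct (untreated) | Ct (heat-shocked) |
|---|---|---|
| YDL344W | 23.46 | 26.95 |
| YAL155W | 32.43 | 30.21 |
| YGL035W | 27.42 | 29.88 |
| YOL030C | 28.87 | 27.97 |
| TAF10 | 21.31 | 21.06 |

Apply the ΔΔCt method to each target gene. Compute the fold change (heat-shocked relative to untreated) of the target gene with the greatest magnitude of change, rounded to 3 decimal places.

YDL344W: ΔΔCt = (26.95−21.06) − (23.46−21.31) = 5.89 − 2.15 = 3.74; fold change = 2^-3.74 = 0.075
YAL155W: ΔΔCt = (30.21−21.06) − (32.43−21.31) = 9.15 − 11.12 = -1.97; fold change = 2^1.97 = 3.918
YGL035W: ΔΔCt = (29.88−21.06) − (27.42−21.31) = 8.82 − 6.11 = 2.71; fold change = 2^-2.71 = 0.153
YOL030C: ΔΔCt = (27.97−21.06) − (28.87−21.31) = 6.91 − 7.56 = -0.65; fold change = 2^0.65 = 1.569
YDL344W has the largest |ΔΔCt| = 3.74.

0.075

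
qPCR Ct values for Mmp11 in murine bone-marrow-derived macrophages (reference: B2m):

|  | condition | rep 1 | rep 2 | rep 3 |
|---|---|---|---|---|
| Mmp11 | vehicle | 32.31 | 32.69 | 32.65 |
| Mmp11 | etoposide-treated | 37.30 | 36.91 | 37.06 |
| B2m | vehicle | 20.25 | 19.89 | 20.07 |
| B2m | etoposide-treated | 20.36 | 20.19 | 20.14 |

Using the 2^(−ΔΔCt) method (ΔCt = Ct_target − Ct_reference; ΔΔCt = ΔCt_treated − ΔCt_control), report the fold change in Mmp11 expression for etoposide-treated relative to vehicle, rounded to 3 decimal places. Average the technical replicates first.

Mean Ct: Mmp11 vehicle 32.550; Mmp11 etoposide-treated 37.090; B2m vehicle 20.070; B2m etoposide-treated 20.230
ΔCt(vehicle) = 32.550 − 20.070 = 12.480
ΔCt(etoposide-treated) = 37.090 − 20.230 = 16.860
ΔΔCt = 16.860 − 12.480 = 4.380
Fold change = 2^(−4.380) = 0.0480

0.048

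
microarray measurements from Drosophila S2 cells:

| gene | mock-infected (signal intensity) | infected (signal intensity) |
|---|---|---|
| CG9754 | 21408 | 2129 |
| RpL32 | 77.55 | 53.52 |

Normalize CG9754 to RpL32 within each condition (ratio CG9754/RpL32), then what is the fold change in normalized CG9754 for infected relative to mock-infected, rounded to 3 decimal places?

0.144

CG9754/RpL32 (mock-infected) = 21408 / 77.55 = 276.05
CG9754/RpL32 (infected) = 2129 / 53.52 = 39.78
Fold change = 39.78 / 276.05 = 0.1441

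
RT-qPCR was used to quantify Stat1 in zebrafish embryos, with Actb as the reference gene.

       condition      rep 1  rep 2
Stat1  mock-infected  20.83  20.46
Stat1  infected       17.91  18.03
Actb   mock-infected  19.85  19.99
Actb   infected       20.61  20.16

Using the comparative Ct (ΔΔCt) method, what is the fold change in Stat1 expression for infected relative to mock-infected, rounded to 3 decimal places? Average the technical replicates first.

Mean Ct: Stat1 mock-infected 20.645; Stat1 infected 17.970; Actb mock-infected 19.920; Actb infected 20.385
ΔCt(mock-infected) = 20.645 − 19.920 = 0.725
ΔCt(infected) = 17.970 − 20.385 = -2.415
ΔΔCt = -2.415 − 0.725 = -3.140
Fold change = 2^(−(-3.140)) = 2^3.140 = 8.8152

8.815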